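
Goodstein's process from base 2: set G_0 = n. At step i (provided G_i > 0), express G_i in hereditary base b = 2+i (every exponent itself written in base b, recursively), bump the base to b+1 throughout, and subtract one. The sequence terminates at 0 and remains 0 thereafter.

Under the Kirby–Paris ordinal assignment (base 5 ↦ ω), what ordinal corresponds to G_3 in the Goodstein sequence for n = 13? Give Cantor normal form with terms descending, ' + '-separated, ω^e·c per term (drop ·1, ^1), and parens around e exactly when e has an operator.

base 2: 13 = 2^(2 + 1) + 2^2 + 1; at 3: 3^(3 + 1) + 3^3 + 1 = 109; next = 108
base 3: 108 = 3^(3 + 1) + 3^3; at 4: 4^(4 + 1) + 4^4 = 1280; next = 1279
base 4: 1279 = 4^(4 + 1) + 3·4^3 + 3·4^2 + 3·4 + 3; at 5: 5^(5 + 1) + 3·5^3 + 3·5^2 + 3·5 + 3 = 16093; next = 16092
base 5: 16092 = 5^(5 + 1) + 3·5^3 + 3·5^2 + 3·5 + 2; at 6: 6^(6 + 1) + 3·6^3 + 3·6^2 + 3·6 + 2 = 280712; next = 280711

ω^(ω + 1) + ω^3·3 + ω^2·3 + ω·3 + 2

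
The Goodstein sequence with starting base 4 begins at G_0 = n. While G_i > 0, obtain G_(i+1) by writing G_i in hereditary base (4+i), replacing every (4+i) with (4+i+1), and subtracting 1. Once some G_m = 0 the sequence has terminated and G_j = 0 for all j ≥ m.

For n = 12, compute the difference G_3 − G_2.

(0) 12|_4 = 3·4 ↦ 3·5|_5 = 15 ⇒ 14
(1) 14|_5 = 2·5 + 4 ↦ 2·6 + 4|_6 = 16 ⇒ 15
(2) 15|_6 = 2·6 + 3 ↦ 2·7 + 3|_7 = 17 ⇒ 16

1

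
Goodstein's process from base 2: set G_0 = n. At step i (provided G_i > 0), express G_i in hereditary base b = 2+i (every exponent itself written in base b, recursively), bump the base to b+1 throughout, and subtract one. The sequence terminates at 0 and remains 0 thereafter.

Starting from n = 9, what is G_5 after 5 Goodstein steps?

2471826

G_0=9  [base 2] 2^(2 + 1) + 1  →[2↦3]→  3^(3 + 1) + 1 = 82  −1 ⇒ G_1=81
G_1=81  [base 3] 3^(3 + 1)  →[3↦4]→  4^(4 + 1) = 1024  −1 ⇒ G_2=1023
G_2=1023  [base 4] 3·4^4 + 3·4^3 + 3·4^2 + 3·4 + 3  →[4↦5]→  3·5^5 + 3·5^3 + 3·5^2 + 3·5 + 3 = 9843  −1 ⇒ G_3=9842
G_3=9842  [base 5] 3·5^5 + 3·5^3 + 3·5^2 + 3·5 + 2  →[5↦6]→  3·6^6 + 3·6^3 + 3·6^2 + 3·6 + 2 = 140744  −1 ⇒ G_4=140743
G_4=140743  [base 6] 3·6^6 + 3·6^3 + 3·6^2 + 3·6 + 1  →[6↦7]→  3·7^7 + 3·7^3 + 3·7^2 + 3·7 + 1 = 2471827  −1 ⇒ G_5=2471826
G_5=2471826  [base 7] 3·7^7 + 3·7^3 + 3·7^2 + 3·7  →[7↦8]→  3·8^8 + 3·8^3 + 3·8^2 + 3·8 = 50333400  −1 ⇒ G_6=50333399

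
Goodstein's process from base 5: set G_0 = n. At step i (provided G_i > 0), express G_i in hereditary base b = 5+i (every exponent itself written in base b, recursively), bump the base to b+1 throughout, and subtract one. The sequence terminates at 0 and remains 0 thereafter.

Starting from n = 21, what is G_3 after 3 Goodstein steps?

G_0=21  [base 5] 4·5 + 1  →[5↦6]→  4·6 + 1 = 25  −1 ⇒ G_1=24
G_1=24  [base 6] 4·6  →[6↦7]→  4·7 = 28  −1 ⇒ G_2=27
G_2=27  [base 7] 3·7 + 6  →[7↦8]→  3·8 + 6 = 30  −1 ⇒ G_3=29
G_3=29  [base 8] 3·8 + 5  →[8↦9]→  3·9 + 5 = 32  −1 ⇒ G_4=31

29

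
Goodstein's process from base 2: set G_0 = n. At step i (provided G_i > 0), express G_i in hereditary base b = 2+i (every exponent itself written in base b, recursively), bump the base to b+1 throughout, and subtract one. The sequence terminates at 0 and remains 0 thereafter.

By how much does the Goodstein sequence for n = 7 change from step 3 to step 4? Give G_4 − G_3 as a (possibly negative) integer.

G_0 = 7. HB_2(7) = 2^2 + 2 + 1. Bump = 31. G_1 = 30.
G_1 = 30. HB_3(30) = 3^3 + 3. Bump = 260. G_2 = 259.
G_2 = 259. HB_4(259) = 4^4 + 3. Bump = 3128. G_3 = 3127.
G_3 = 3127. HB_5(3127) = 5^5 + 2. Bump = 46658. G_4 = 46657.

43530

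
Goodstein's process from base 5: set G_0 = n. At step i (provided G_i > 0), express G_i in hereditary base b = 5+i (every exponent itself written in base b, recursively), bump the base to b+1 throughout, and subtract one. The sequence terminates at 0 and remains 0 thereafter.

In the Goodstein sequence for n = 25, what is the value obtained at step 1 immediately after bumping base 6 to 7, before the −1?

base 5: 25 = 5^2; at 6: 6^2 = 36; next = 35
base 6: 35 = 5·6 + 5; at 7: 5·7 + 5 = 40; next = 39

40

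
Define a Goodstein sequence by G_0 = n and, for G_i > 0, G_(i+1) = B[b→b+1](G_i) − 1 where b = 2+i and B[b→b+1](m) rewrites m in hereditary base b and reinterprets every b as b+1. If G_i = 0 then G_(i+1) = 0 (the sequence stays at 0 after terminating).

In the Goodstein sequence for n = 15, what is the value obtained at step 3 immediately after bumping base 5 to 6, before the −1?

(0) 15|_2 = 2^(2 + 1) + 2^2 + 2 + 1 ↦ 3^(3 + 1) + 3^3 + 3 + 1|_3 = 112 ⇒ 111
(1) 111|_3 = 3^(3 + 1) + 3^3 + 3 ↦ 4^(4 + 1) + 4^4 + 4|_4 = 1284 ⇒ 1283
(2) 1283|_4 = 4^(4 + 1) + 4^4 + 3 ↦ 5^(5 + 1) + 5^5 + 3|_5 = 18753 ⇒ 18752
(3) 18752|_5 = 5^(5 + 1) + 5^5 + 2 ↦ 6^(6 + 1) + 6^6 + 2|_6 = 326594 ⇒ 326593

326594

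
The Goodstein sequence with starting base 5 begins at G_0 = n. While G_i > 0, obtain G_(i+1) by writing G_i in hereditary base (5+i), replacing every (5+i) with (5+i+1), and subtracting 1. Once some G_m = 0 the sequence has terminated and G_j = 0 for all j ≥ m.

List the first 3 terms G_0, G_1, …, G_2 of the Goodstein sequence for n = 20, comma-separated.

20, 23, 25

(0) 20|_5 = 4·5 ↦ 4·6|_6 = 24 ⇒ 23
(1) 23|_6 = 3·6 + 5 ↦ 3·7 + 5|_7 = 26 ⇒ 25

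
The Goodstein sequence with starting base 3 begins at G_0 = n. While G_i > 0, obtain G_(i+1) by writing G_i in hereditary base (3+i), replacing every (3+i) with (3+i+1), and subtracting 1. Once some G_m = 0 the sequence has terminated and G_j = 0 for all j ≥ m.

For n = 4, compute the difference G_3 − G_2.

-1

G_0 = 4. HB_3(4) = 3 + 1. Bump = 5. G_1 = 4.
G_1 = 4. HB_4(4) = 4. Bump = 5. G_2 = 4.
G_2 = 4. HB_5(4) = 4. Bump = 4. G_3 = 3.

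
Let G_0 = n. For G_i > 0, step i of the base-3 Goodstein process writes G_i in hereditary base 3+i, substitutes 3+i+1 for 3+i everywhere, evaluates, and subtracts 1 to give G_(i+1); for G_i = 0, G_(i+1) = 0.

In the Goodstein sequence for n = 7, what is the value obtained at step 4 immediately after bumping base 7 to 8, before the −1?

10

7 —HB3→ 2·3 + 1 —bump→ 2·4 + 1 = 9 —(−1)→ 8
8 —HB4→ 2·4 —bump→ 2·5 = 10 —(−1)→ 9
9 —HB5→ 5 + 4 —bump→ 6 + 4 = 10 —(−1)→ 9
9 —HB6→ 6 + 3 —bump→ 7 + 3 = 10 —(−1)→ 9
9 —HB7→ 7 + 2 —bump→ 8 + 2 = 10 —(−1)→ 9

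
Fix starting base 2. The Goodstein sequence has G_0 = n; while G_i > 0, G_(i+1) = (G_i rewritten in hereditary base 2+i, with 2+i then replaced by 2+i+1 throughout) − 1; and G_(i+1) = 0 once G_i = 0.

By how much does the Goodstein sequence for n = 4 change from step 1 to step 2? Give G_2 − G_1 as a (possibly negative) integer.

15

G_0 = 4. HB_2(4) = 2^2. Bump = 27. G_1 = 26.
G_1 = 26. HB_3(26) = 2·3^2 + 2·3 + 2. Bump = 42. G_2 = 41.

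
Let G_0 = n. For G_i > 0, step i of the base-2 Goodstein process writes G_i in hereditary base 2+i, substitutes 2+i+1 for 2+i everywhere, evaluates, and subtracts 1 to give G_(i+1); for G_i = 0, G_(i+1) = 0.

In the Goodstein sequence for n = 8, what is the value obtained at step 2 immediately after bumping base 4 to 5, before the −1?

6311

G_0=8  [base 2] 2^(2 + 1)  →[2↦3]→  3^(3 + 1) = 81  −1 ⇒ G_1=80
G_1=80  [base 3] 2·3^3 + 2·3^2 + 2·3 + 2  →[3↦4]→  2·4^4 + 2·4^2 + 2·4 + 2 = 554  −1 ⇒ G_2=553
G_2=553  [base 4] 2·4^4 + 2·4^2 + 2·4 + 1  →[4↦5]→  2·5^5 + 2·5^2 + 2·5 + 1 = 6311  −1 ⇒ G_3=6310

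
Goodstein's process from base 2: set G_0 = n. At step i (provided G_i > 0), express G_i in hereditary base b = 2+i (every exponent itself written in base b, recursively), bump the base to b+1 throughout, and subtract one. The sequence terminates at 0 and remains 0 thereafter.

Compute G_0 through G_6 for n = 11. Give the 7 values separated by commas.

11, 84, 1027, 15627, 279937, 5764801, 134217727

i=0: 11 = 2^(2 + 1) + 2 + 1 (b=2); 2→3: 3^(3 + 1) + 3 + 1 = 85; 85−1 = 84
i=1: 84 = 3^(3 + 1) + 3 (b=3); 3→4: 4^(4 + 1) + 4 = 1028; 1028−1 = 1027
i=2: 1027 = 4^(4 + 1) + 3 (b=4); 4→5: 5^(5 + 1) + 3 = 15628; 15628−1 = 15627
i=3: 15627 = 5^(5 + 1) + 2 (b=5); 5→6: 6^(6 + 1) + 2 = 279938; 279938−1 = 279937
i=4: 279937 = 6^(6 + 1) + 1 (b=6); 6→7: 7^(7 + 1) + 1 = 5764802; 5764802−1 = 5764801
i=5: 5764801 = 7^(7 + 1) (b=7); 7→8: 8^(8 + 1) = 134217728; 134217728−1 = 134217727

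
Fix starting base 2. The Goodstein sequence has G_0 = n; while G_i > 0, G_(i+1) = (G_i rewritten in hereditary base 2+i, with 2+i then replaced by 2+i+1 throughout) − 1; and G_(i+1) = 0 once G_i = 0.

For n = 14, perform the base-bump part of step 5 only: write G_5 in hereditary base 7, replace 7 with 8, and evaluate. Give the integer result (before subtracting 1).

134404972

[0] 14 ≡ 2^(2 + 1) + 2^2 + 2 (base 2). Lift 3: 111. −1: 110.
[1] 110 ≡ 3^(3 + 1) + 3^3 + 2 (base 3). Lift 4: 1282. −1: 1281.
[2] 1281 ≡ 4^(4 + 1) + 4^4 + 1 (base 4). Lift 5: 18751. −1: 18750.
[3] 18750 ≡ 5^(5 + 1) + 5^5 (base 5). Lift 6: 326592. −1: 326591.
[4] 326591 ≡ 6^(6 + 1) + 5·6^5 + 5·6^4 + 5·6^3 + 5·6^2 + 5·6 + 5 (base 6). Lift 7: 5862841. −1: 5862840.
[5] 5862840 ≡ 7^(7 + 1) + 5·7^5 + 5·7^4 + 5·7^3 + 5·7^2 + 5·7 + 4 (base 7). Lift 8: 134404972. −1: 134404971.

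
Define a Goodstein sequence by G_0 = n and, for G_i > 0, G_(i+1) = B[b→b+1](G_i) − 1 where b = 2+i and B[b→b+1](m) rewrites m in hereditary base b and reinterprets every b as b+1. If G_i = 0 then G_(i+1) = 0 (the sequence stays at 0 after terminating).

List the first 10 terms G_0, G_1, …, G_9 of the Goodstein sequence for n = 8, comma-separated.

8, 80, 553, 6310, 93395, 1647195, 33554571, 774841151, 20000000211, 570623341475

step 0: 8 = 2^(2 + 1); sub 3 for 2: 3^(3 + 1); = 81; G_1 = 81−1 = 80
step 1: 80 = 2·3^3 + 2·3^2 + 2·3 + 2; sub 4 for 3: 2·4^4 + 2·4^2 + 2·4 + 2; = 554; G_2 = 554−1 = 553
step 2: 553 = 2·4^4 + 2·4^2 + 2·4 + 1; sub 5 for 4: 2·5^5 + 2·5^2 + 2·5 + 1; = 6311; G_3 = 6311−1 = 6310
step 3: 6310 = 2·5^5 + 2·5^2 + 2·5; sub 6 for 5: 2·6^6 + 2·6^2 + 2·6; = 93396; G_4 = 93396−1 = 93395
step 4: 93395 = 2·6^6 + 2·6^2 + 6 + 5; sub 7 for 6: 2·7^7 + 2·7^2 + 7 + 5; = 1647196; G_5 = 1647196−1 = 1647195
step 5: 1647195 = 2·7^7 + 2·7^2 + 7 + 4; sub 8 for 7: 2·8^8 + 2·8^2 + 8 + 4; = 33554572; G_6 = 33554572−1 = 33554571
step 6: 33554571 = 2·8^8 + 2·8^2 + 8 + 3; sub 9 for 8: 2·9^9 + 2·9^2 + 9 + 3; = 774841152; G_7 = 774841152−1 = 774841151
step 7: 774841151 = 2·9^9 + 2·9^2 + 9 + 2; sub 10 for 9: 2·10^10 + 2·10^2 + 10 + 2; = 20000000212; G_8 = 20000000212−1 = 20000000211
step 8: 20000000211 = 2·10^10 + 2·10^2 + 10 + 1; sub 11 for 10: 2·11^11 + 2·11^2 + 11 + 1; = 570623341476; G_9 = 570623341476−1 = 570623341475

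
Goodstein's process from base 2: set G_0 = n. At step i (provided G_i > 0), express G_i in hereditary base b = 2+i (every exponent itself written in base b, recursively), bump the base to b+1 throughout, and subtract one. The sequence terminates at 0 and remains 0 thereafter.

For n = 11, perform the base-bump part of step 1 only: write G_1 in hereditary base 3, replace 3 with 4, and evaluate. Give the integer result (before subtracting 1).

[0] 11 ≡ 2^(2 + 1) + 2 + 1 (base 2). Lift 3: 85. −1: 84.
[1] 84 ≡ 3^(3 + 1) + 3 (base 3). Lift 4: 1028. −1: 1027.

1028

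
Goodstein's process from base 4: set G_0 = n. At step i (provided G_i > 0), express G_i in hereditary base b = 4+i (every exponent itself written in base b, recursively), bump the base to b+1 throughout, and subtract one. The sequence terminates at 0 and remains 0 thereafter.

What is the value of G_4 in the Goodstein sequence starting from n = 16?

[0] 16 ≡ 4^2 (base 4). Lift 5: 25. −1: 24.
[1] 24 ≡ 4·5 + 4 (base 5). Lift 6: 28. −1: 27.
[2] 27 ≡ 4·6 + 3 (base 6). Lift 7: 31. −1: 30.
[3] 30 ≡ 4·7 + 2 (base 7). Lift 8: 34. −1: 33.
[4] 33 ≡ 4·8 + 1 (base 8). Lift 9: 37. −1: 36.

33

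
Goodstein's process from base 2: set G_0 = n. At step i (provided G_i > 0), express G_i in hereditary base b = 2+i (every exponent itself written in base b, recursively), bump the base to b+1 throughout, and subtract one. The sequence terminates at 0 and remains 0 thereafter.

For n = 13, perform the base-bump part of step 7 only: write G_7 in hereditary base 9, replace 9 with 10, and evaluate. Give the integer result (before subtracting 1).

100000003326

13 —HB2→ 2^(2 + 1) + 2^2 + 1 —bump→ 3^(3 + 1) + 3^3 + 1 = 109 —(−1)→ 108
108 —HB3→ 3^(3 + 1) + 3^3 —bump→ 4^(4 + 1) + 4^4 = 1280 —(−1)→ 1279
1279 —HB4→ 4^(4 + 1) + 3·4^3 + 3·4^2 + 3·4 + 3 —bump→ 5^(5 + 1) + 3·5^3 + 3·5^2 + 3·5 + 3 = 16093 —(−1)→ 16092
16092 —HB5→ 5^(5 + 1) + 3·5^3 + 3·5^2 + 3·5 + 2 —bump→ 6^(6 + 1) + 3·6^3 + 3·6^2 + 3·6 + 2 = 280712 —(−1)→ 280711
280711 —HB6→ 6^(6 + 1) + 3·6^3 + 3·6^2 + 3·6 + 1 —bump→ 7^(7 + 1) + 3·7^3 + 3·7^2 + 3·7 + 1 = 5765999 —(−1)→ 5765998
5765998 —HB7→ 7^(7 + 1) + 3·7^3 + 3·7^2 + 3·7 —bump→ 8^(8 + 1) + 3·8^3 + 3·8^2 + 3·8 = 134219480 —(−1)→ 134219479
134219479 —HB8→ 8^(8 + 1) + 3·8^3 + 3·8^2 + 2·8 + 7 —bump→ 9^(9 + 1) + 3·9^3 + 3·9^2 + 2·9 + 7 = 3486786856 —(−1)→ 3486786855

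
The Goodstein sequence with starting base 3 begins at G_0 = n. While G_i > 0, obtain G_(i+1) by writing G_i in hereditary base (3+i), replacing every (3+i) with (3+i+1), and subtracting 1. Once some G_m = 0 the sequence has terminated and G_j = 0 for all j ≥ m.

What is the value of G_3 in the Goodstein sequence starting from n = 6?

7

G_0=6  [base 3] 2·3  →[3↦4]→  2·4 = 8  −1 ⇒ G_1=7
G_1=7  [base 4] 4 + 3  →[4↦5]→  5 + 3 = 8  −1 ⇒ G_2=7
G_2=7  [base 5] 5 + 2  →[5↦6]→  6 + 2 = 8  −1 ⇒ G_3=7
G_3=7  [base 6] 6 + 1  →[6↦7]→  7 + 1 = 8  −1 ⇒ G_4=7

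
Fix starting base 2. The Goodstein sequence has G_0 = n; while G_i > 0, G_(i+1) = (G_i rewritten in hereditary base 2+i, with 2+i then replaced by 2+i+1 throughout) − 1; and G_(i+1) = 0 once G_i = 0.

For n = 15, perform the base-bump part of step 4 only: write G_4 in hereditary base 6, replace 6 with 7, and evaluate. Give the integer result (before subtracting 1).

G_0 = 15. HB_2(15) = 2^(2 + 1) + 2^2 + 2 + 1. Bump = 112. G_1 = 111.
G_1 = 111. HB_3(111) = 3^(3 + 1) + 3^3 + 3. Bump = 1284. G_2 = 1283.
G_2 = 1283. HB_4(1283) = 4^(4 + 1) + 4^4 + 3. Bump = 18753. G_3 = 18752.
G_3 = 18752. HB_5(18752) = 5^(5 + 1) + 5^5 + 2. Bump = 326594. G_4 = 326593.

6588345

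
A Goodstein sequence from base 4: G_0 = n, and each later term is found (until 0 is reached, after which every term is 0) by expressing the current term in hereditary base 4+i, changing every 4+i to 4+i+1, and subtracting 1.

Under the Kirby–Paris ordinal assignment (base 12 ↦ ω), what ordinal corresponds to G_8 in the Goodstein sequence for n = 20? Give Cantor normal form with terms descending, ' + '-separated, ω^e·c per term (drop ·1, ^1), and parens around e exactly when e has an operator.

[0] 20 ≡ 4^2 + 4 (base 4). Lift 5: 30. −1: 29.
[1] 29 ≡ 5^2 + 4 (base 5). Lift 6: 40. −1: 39.
[2] 39 ≡ 6^2 + 3 (base 6). Lift 7: 52. −1: 51.
[3] 51 ≡ 7^2 + 2 (base 7). Lift 8: 66. −1: 65.
[4] 65 ≡ 8^2 + 1 (base 8). Lift 9: 82. −1: 81.
[5] 81 ≡ 9^2 (base 9). Lift 10: 100. −1: 99.
[6] 99 ≡ 9·10 + 9 (base 10). Lift 11: 108. −1: 107.
[7] 107 ≡ 9·11 + 8 (base 11). Lift 12: 116. −1: 115.
[8] 115 ≡ 9·12 + 7 (base 12). Lift 13: 124. −1: 123.

ω·9 + 7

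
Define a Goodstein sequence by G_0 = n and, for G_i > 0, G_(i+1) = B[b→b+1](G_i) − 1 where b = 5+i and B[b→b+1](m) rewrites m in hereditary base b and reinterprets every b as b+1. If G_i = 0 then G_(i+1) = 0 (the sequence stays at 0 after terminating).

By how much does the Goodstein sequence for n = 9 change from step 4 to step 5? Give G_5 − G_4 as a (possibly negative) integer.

0

[0] 9 ≡ 5 + 4 (base 5). Lift 6: 10. −1: 9.
[1] 9 ≡ 6 + 3 (base 6). Lift 7: 10. −1: 9.
[2] 9 ≡ 7 + 2 (base 7). Lift 8: 10. −1: 9.
[3] 9 ≡ 8 + 1 (base 8). Lift 9: 10. −1: 9.
[4] 9 ≡ 9 (base 9). Lift 10: 10. −1: 9.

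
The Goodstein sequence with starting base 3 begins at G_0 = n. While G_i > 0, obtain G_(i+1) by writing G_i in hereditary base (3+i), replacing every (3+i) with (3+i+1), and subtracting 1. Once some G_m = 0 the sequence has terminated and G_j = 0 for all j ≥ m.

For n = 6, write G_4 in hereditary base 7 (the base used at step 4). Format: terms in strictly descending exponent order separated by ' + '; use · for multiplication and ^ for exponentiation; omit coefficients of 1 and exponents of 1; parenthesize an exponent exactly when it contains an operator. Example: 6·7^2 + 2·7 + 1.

[0] 6 ≡ 2·3 (base 3). Lift 4: 8. −1: 7.
[1] 7 ≡ 4 + 3 (base 4). Lift 5: 8. −1: 7.
[2] 7 ≡ 5 + 2 (base 5). Lift 6: 8. −1: 7.
[3] 7 ≡ 6 + 1 (base 6). Lift 7: 8. −1: 7.

7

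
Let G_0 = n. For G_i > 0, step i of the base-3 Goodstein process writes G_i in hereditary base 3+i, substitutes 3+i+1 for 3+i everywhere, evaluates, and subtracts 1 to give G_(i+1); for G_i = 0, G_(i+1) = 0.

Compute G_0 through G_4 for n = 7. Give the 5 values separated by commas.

7, 8, 9, 9, 9

base 3: 7 = 2·3 + 1; at 4: 2·4 + 1 = 9; next = 8
base 4: 8 = 2·4; at 5: 2·5 = 10; next = 9
base 5: 9 = 5 + 4; at 6: 6 + 4 = 10; next = 9
base 6: 9 = 6 + 3; at 7: 7 + 3 = 10; next = 9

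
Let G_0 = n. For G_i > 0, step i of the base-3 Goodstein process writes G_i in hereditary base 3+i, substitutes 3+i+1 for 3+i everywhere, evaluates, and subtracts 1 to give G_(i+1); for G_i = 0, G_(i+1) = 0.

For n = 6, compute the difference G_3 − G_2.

(0) 6|_3 = 2·3 ↦ 2·4|_4 = 8 ⇒ 7
(1) 7|_4 = 4 + 3 ↦ 5 + 3|_5 = 8 ⇒ 7
(2) 7|_5 = 5 + 2 ↦ 6 + 2|_6 = 8 ⇒ 7

0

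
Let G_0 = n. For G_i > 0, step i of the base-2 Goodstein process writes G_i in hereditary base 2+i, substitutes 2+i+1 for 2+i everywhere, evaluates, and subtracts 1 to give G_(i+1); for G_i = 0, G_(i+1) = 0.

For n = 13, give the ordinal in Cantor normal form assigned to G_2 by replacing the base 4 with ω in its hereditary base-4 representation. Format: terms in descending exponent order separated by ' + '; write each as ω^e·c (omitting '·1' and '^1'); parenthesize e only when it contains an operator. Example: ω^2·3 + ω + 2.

step 0: 13 = 2^(2 + 1) + 2^2 + 1; sub 3 for 2: 3^(3 + 1) + 3^3 + 1; = 109; G_1 = 109−1 = 108
step 1: 108 = 3^(3 + 1) + 3^3; sub 4 for 3: 4^(4 + 1) + 4^4; = 1280; G_2 = 1280−1 = 1279

ω^(ω + 1) + ω^3·3 + ω^2·3 + ω·3 + 3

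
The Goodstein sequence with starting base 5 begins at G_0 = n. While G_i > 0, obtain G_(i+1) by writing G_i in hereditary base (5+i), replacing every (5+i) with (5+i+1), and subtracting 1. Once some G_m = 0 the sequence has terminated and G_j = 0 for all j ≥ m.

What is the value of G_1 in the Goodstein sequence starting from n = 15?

(0) 15|_5 = 3·5 ↦ 3·6|_6 = 18 ⇒ 17
(1) 17|_6 = 2·6 + 5 ↦ 2·7 + 5|_7 = 19 ⇒ 18

17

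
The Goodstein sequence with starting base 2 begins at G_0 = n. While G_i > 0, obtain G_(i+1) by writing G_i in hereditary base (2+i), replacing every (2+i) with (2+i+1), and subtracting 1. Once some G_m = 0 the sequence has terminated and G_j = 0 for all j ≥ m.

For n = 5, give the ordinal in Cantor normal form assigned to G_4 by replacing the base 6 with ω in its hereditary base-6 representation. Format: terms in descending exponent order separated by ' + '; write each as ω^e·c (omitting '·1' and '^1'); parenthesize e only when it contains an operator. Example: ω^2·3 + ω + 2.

ω^3·3 + ω^2·3 + ω·3 + 1

step 0: 5 = 2^2 + 1; sub 3 for 2: 3^3 + 1; = 28; G_1 = 28−1 = 27
step 1: 27 = 3^3; sub 4 for 3: 4^4; = 256; G_2 = 256−1 = 255
step 2: 255 = 3·4^3 + 3·4^2 + 3·4 + 3; sub 5 for 4: 3·5^3 + 3·5^2 + 3·5 + 3; = 468; G_3 = 468−1 = 467
step 3: 467 = 3·5^3 + 3·5^2 + 3·5 + 2; sub 6 for 5: 3·6^3 + 3·6^2 + 3·6 + 2; = 776; G_4 = 776−1 = 775
step 4: 775 = 3·6^3 + 3·6^2 + 3·6 + 1; sub 7 for 6: 3·7^3 + 3·7^2 + 3·7 + 1; = 1198; G_5 = 1198−1 = 1197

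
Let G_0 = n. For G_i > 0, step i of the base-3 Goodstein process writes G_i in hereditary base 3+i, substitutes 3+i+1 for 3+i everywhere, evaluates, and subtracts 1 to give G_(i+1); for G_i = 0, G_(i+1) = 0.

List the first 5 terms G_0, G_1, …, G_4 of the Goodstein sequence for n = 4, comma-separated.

4, 4, 4, 3, 2

4 —HB3→ 3 + 1 —bump→ 4 + 1 = 5 —(−1)→ 4
4 —HB4→ 4 —bump→ 5 = 5 —(−1)→ 4
4 —HB5→ 4 —bump→ 4 = 4 —(−1)→ 3
3 —HB6→ 3 —bump→ 3 = 3 —(−1)→ 2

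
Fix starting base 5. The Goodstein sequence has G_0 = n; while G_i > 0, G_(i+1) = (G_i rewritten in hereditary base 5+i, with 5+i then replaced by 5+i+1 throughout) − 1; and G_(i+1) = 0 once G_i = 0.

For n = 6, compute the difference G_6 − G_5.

6 —HB5→ 5 + 1 —bump→ 6 + 1 = 7 —(−1)→ 6
6 —HB6→ 6 —bump→ 7 = 7 —(−1)→ 6
6 —HB7→ 6 —bump→ 6 = 6 —(−1)→ 5
5 —HB8→ 5 —bump→ 5 = 5 —(−1)→ 4
4 —HB9→ 4 —bump→ 4 = 4 —(−1)→ 3
3 —HB10→ 3 —bump→ 3 = 3 —(−1)→ 2

-1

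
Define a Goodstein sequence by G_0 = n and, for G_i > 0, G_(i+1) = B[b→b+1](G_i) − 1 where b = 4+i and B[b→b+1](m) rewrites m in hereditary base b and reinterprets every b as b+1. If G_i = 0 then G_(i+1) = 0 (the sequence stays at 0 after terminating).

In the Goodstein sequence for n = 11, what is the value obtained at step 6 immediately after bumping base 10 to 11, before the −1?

(0) 11|_4 = 2·4 + 3 ↦ 2·5 + 3|_5 = 13 ⇒ 12
(1) 12|_5 = 2·5 + 2 ↦ 2·6 + 2|_6 = 14 ⇒ 13
(2) 13|_6 = 2·6 + 1 ↦ 2·7 + 1|_7 = 15 ⇒ 14
(3) 14|_7 = 2·7 ↦ 2·8|_8 = 16 ⇒ 15
(4) 15|_8 = 8 + 7 ↦ 9 + 7|_9 = 16 ⇒ 15
(5) 15|_9 = 9 + 6 ↦ 10 + 6|_10 = 16 ⇒ 15

16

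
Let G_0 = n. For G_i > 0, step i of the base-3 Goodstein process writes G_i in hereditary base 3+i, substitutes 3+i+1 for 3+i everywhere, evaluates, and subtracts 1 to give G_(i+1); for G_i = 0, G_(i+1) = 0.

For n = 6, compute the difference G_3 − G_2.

0

G_0=6  [base 3] 2·3  →[3↦4]→  2·4 = 8  −1 ⇒ G_1=7
G_1=7  [base 4] 4 + 3  →[4↦5]→  5 + 3 = 8  −1 ⇒ G_2=7
G_2=7  [base 5] 5 + 2  →[5↦6]→  6 + 2 = 8  −1 ⇒ G_3=7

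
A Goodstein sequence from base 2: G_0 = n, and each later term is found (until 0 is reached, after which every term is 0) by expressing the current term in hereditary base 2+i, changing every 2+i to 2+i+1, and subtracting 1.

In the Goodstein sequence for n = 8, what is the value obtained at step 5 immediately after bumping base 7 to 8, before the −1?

G_0=8  [base 2] 2^(2 + 1)  →[2↦3]→  3^(3 + 1) = 81  −1 ⇒ G_1=80
G_1=80  [base 3] 2·3^3 + 2·3^2 + 2·3 + 2  →[3↦4]→  2·4^4 + 2·4^2 + 2·4 + 2 = 554  −1 ⇒ G_2=553
G_2=553  [base 4] 2·4^4 + 2·4^2 + 2·4 + 1  →[4↦5]→  2·5^5 + 2·5^2 + 2·5 + 1 = 6311  −1 ⇒ G_3=6310
G_3=6310  [base 5] 2·5^5 + 2·5^2 + 2·5  →[5↦6]→  2·6^6 + 2·6^2 + 2·6 = 93396  −1 ⇒ G_4=93395
G_4=93395  [base 6] 2·6^6 + 2·6^2 + 6 + 5  →[6↦7]→  2·7^7 + 2·7^2 + 7 + 5 = 1647196  −1 ⇒ G_5=1647195
G_5=1647195  [base 7] 2·7^7 + 2·7^2 + 7 + 4  →[7↦8]→  2·8^8 + 2·8^2 + 8 + 4 = 33554572  −1 ⇒ G_6=33554571

33554572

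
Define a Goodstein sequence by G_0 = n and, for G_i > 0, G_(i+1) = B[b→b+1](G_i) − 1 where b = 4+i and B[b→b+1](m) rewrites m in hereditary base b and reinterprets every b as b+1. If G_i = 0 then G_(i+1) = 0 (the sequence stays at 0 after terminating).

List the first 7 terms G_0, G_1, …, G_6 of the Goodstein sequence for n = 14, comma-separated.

base 4: 14 = 3·4 + 2; at 5: 3·5 + 2 = 17; next = 16
base 5: 16 = 3·5 + 1; at 6: 3·6 + 1 = 19; next = 18
base 6: 18 = 3·6; at 7: 3·7 = 21; next = 20
base 7: 20 = 2·7 + 6; at 8: 2·8 + 6 = 22; next = 21
base 8: 21 = 2·8 + 5; at 9: 2·9 + 5 = 23; next = 22
base 9: 22 = 2·9 + 4; at 10: 2·10 + 4 = 24; next = 23

14, 16, 18, 20, 21, 22, 23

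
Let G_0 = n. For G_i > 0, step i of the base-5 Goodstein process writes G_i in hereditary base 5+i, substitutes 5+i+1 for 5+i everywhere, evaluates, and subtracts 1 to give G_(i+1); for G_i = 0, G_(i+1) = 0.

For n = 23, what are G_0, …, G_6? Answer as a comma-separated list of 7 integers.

23, 26, 29, 32, 35, 37, 39

base 5: 23 = 4·5 + 3; at 6: 4·6 + 3 = 27; next = 26
base 6: 26 = 4·6 + 2; at 7: 4·7 + 2 = 30; next = 29
base 7: 29 = 4·7 + 1; at 8: 4·8 + 1 = 33; next = 32
base 8: 32 = 4·8; at 9: 4·9 = 36; next = 35
base 9: 35 = 3·9 + 8; at 10: 3·10 + 8 = 38; next = 37
base 10: 37 = 3·10 + 7; at 11: 3·11 + 7 = 40; next = 39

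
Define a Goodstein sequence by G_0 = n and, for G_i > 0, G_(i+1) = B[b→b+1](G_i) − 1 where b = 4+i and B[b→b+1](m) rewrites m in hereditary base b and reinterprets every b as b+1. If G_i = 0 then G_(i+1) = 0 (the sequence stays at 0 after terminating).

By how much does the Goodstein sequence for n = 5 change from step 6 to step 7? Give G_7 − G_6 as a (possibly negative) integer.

G_0=5  [base 4] 4 + 1  →[4↦5]→  5 + 1 = 6  −1 ⇒ G_1=5
G_1=5  [base 5] 5  →[5↦6]→  6 = 6  −1 ⇒ G_2=5
G_2=5  [base 6] 5  →[6↦7]→  5 = 5  −1 ⇒ G_3=4
G_3=4  [base 7] 4  →[7↦8]→  4 = 4  −1 ⇒ G_4=3
G_4=3  [base 8] 3  →[8↦9]→  3 = 3  −1 ⇒ G_5=2
G_5=2  [base 9] 2  →[9↦10]→  2 = 2  −1 ⇒ G_6=1
G_6=1  [base 10] 1  →[10↦11]→  1 = 1  −1 ⇒ G_7=0

-1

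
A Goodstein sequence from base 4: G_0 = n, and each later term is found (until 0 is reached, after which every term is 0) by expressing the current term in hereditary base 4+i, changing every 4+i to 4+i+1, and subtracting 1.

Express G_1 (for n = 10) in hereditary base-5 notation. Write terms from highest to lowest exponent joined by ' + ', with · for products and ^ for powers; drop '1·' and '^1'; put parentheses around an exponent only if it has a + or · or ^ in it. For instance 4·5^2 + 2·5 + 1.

2·5 + 1

(0) 10|_4 = 2·4 + 2 ↦ 2·5 + 2|_5 = 12 ⇒ 11
(1) 11|_5 = 2·5 + 1 ↦ 2·6 + 1|_6 = 13 ⇒ 12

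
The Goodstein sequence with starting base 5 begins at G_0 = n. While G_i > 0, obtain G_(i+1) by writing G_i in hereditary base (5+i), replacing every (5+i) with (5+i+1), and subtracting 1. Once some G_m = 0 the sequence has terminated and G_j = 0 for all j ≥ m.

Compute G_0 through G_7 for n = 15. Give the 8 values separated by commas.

15, 17, 18, 19, 20, 21, 22, 23

[0] 15 ≡ 3·5 (base 5). Lift 6: 18. −1: 17.
[1] 17 ≡ 2·6 + 5 (base 6). Lift 7: 19. −1: 18.
[2] 18 ≡ 2·7 + 4 (base 7). Lift 8: 20. −1: 19.
[3] 19 ≡ 2·8 + 3 (base 8). Lift 9: 21. −1: 20.
[4] 20 ≡ 2·9 + 2 (base 9). Lift 10: 22. −1: 21.
[5] 21 ≡ 2·10 + 1 (base 10). Lift 11: 23. −1: 22.
[6] 22 ≡ 2·11 (base 11). Lift 12: 24. −1: 23.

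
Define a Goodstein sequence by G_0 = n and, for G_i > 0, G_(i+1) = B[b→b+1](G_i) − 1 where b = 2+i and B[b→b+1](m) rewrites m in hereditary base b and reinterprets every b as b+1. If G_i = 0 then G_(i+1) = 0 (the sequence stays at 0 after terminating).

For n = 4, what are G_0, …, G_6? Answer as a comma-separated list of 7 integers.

(0) 4|_2 = 2^2 ↦ 3^3|_3 = 27 ⇒ 26
(1) 26|_3 = 2·3^2 + 2·3 + 2 ↦ 2·4^2 + 2·4 + 2|_4 = 42 ⇒ 41
(2) 41|_4 = 2·4^2 + 2·4 + 1 ↦ 2·5^2 + 2·5 + 1|_5 = 61 ⇒ 60
(3) 60|_5 = 2·5^2 + 2·5 ↦ 2·6^2 + 2·6|_6 = 84 ⇒ 83
(4) 83|_6 = 2·6^2 + 6 + 5 ↦ 2·7^2 + 7 + 5|_7 = 110 ⇒ 109
(5) 109|_7 = 2·7^2 + 7 + 4 ↦ 2·8^2 + 8 + 4|_8 = 140 ⇒ 139

4, 26, 41, 60, 83, 109, 139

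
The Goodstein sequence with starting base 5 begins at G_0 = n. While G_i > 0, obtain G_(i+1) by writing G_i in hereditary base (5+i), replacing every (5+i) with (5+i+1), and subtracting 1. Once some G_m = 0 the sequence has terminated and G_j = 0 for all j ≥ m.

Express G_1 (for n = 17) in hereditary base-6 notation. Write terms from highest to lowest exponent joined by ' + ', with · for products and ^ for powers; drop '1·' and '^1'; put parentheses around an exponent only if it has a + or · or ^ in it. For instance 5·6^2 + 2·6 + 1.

G_0 = 17. HB_5(17) = 3·5 + 2. Bump = 20. G_1 = 19.
G_1 = 19. HB_6(19) = 3·6 + 1. Bump = 22. G_2 = 21.

3·6 + 1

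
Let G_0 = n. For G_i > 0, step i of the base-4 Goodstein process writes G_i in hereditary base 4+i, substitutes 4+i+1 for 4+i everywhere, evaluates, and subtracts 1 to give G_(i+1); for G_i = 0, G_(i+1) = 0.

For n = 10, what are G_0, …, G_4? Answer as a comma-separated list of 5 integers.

10, 11, 12, 13, 13

10 —HB4→ 2·4 + 2 —bump→ 2·5 + 2 = 12 —(−1)→ 11
11 —HB5→ 2·5 + 1 —bump→ 2·6 + 1 = 13 —(−1)→ 12
12 —HB6→ 2·6 —bump→ 2·7 = 14 —(−1)→ 13
13 —HB7→ 7 + 6 —bump→ 8 + 6 = 14 —(−1)→ 13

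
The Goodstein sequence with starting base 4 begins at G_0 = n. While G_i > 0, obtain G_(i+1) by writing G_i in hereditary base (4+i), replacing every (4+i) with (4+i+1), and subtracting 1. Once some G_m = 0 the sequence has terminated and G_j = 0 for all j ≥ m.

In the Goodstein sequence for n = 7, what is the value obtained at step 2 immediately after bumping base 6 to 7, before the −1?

8

[0] 7 ≡ 4 + 3 (base 4). Lift 5: 8. −1: 7.
[1] 7 ≡ 5 + 2 (base 5). Lift 6: 8. −1: 7.
[2] 7 ≡ 6 + 1 (base 6). Lift 7: 8. −1: 7.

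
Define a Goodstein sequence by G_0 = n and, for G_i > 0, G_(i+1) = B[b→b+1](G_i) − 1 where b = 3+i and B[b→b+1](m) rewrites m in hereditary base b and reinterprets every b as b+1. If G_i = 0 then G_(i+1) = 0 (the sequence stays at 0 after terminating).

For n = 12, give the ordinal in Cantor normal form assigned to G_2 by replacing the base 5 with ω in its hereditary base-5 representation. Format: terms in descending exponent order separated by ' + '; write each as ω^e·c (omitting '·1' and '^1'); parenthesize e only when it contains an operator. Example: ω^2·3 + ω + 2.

ω^2 + 2

[0] 12 ≡ 3^2 + 3 (base 3). Lift 4: 20. −1: 19.
[1] 19 ≡ 4^2 + 3 (base 4). Lift 5: 28. −1: 27.
[2] 27 ≡ 5^2 + 2 (base 5). Lift 6: 38. −1: 37.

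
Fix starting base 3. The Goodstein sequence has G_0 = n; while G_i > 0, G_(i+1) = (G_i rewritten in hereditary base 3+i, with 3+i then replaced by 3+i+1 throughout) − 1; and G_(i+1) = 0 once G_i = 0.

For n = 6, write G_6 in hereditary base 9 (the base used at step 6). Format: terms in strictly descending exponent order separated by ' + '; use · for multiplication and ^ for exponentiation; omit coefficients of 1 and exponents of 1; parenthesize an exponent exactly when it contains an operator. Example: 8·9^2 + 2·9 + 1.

6

6 —HB3→ 2·3 —bump→ 2·4 = 8 —(−1)→ 7
7 —HB4→ 4 + 3 —bump→ 5 + 3 = 8 —(−1)→ 7
7 —HB5→ 5 + 2 —bump→ 6 + 2 = 8 —(−1)→ 7
7 —HB6→ 6 + 1 —bump→ 7 + 1 = 8 —(−1)→ 7
7 —HB7→ 7 —bump→ 8 = 8 —(−1)→ 7
7 —HB8→ 7 —bump→ 7 = 7 —(−1)→ 6
6 —HB9→ 6 —bump→ 6 = 6 —(−1)→ 5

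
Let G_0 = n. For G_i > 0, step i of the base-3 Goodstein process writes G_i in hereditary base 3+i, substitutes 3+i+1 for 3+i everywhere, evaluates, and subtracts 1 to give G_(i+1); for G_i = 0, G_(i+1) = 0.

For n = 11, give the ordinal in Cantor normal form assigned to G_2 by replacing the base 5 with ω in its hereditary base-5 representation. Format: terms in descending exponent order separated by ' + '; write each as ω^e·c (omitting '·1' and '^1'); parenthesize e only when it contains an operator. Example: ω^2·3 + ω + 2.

i=0: 11 = 3^2 + 2 (b=3); 3→4: 4^2 + 2 = 18; 18−1 = 17
i=1: 17 = 4^2 + 1 (b=4); 4→5: 5^2 + 1 = 26; 26−1 = 25
i=2: 25 = 5^2 (b=5); 5→6: 6^2 = 36; 36−1 = 35

ω^2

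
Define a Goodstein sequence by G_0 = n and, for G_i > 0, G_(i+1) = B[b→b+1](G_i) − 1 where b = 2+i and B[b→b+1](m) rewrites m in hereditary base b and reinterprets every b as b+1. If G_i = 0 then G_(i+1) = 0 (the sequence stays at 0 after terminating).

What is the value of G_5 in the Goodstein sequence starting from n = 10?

(0) 10|_2 = 2^(2 + 1) + 2 ↦ 3^(3 + 1) + 3|_3 = 84 ⇒ 83
(1) 83|_3 = 3^(3 + 1) + 2 ↦ 4^(4 + 1) + 2|_4 = 1026 ⇒ 1025
(2) 1025|_4 = 4^(4 + 1) + 1 ↦ 5^(5 + 1) + 1|_5 = 15626 ⇒ 15625
(3) 15625|_5 = 5^(5 + 1) ↦ 6^(6 + 1)|_6 = 279936 ⇒ 279935
(4) 279935|_6 = 5·6^6 + 5·6^5 + 5·6^4 + 5·6^3 + 5·6^2 + 5·6 + 5 ↦ 5·7^7 + 5·7^5 + 5·7^4 + 5·7^3 + 5·7^2 + 5·7 + 5|_7 = 4215755 ⇒ 4215754
(5) 4215754|_7 = 5·7^7 + 5·7^5 + 5·7^4 + 5·7^3 + 5·7^2 + 5·7 + 4 ↦ 5·8^8 + 5·8^5 + 5·8^4 + 5·8^3 + 5·8^2 + 5·8 + 4|_8 = 84073324 ⇒ 84073323

4215754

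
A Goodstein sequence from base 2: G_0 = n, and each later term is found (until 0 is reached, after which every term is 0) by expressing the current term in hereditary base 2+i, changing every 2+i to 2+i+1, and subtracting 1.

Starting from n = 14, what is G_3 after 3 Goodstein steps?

step 0: 14 = 2^(2 + 1) + 2^2 + 2; sub 3 for 2: 3^(3 + 1) + 3^3 + 3; = 111; G_1 = 111−1 = 110
step 1: 110 = 3^(3 + 1) + 3^3 + 2; sub 4 for 3: 4^(4 + 1) + 4^4 + 2; = 1282; G_2 = 1282−1 = 1281
step 2: 1281 = 4^(4 + 1) + 4^4 + 1; sub 5 for 4: 5^(5 + 1) + 5^5 + 1; = 18751; G_3 = 18751−1 = 18750
step 3: 18750 = 5^(5 + 1) + 5^5; sub 6 for 5: 6^(6 + 1) + 6^6; = 326592; G_4 = 326592−1 = 326591

18750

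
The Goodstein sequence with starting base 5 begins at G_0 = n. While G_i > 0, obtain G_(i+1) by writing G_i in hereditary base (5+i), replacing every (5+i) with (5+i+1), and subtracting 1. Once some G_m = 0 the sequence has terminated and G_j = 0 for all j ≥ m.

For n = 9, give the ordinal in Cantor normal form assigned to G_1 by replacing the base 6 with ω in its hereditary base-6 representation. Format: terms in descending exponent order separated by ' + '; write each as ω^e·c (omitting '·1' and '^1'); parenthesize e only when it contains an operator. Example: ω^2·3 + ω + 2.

ω + 3

9 —HB5→ 5 + 4 —bump→ 6 + 4 = 10 —(−1)→ 9
9 —HB6→ 6 + 3 —bump→ 7 + 3 = 10 —(−1)→ 9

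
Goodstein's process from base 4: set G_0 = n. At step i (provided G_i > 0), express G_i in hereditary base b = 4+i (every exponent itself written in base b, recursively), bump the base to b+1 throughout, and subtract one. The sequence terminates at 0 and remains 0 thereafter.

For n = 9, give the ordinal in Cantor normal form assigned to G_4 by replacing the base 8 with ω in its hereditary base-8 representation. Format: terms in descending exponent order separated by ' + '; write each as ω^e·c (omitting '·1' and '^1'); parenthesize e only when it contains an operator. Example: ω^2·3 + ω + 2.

ω + 3

(0) 9|_4 = 2·4 + 1 ↦ 2·5 + 1|_5 = 11 ⇒ 10
(1) 10|_5 = 2·5 ↦ 2·6|_6 = 12 ⇒ 11
(2) 11|_6 = 6 + 5 ↦ 7 + 5|_7 = 12 ⇒ 11
(3) 11|_7 = 7 + 4 ↦ 8 + 4|_8 = 12 ⇒ 11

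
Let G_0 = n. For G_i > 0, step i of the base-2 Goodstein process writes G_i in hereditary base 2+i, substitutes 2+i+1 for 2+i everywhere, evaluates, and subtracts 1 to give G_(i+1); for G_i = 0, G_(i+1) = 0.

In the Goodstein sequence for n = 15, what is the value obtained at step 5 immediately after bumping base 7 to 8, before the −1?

150994944

[0] 15 ≡ 2^(2 + 1) + 2^2 + 2 + 1 (base 2). Lift 3: 112. −1: 111.
[1] 111 ≡ 3^(3 + 1) + 3^3 + 3 (base 3). Lift 4: 1284. −1: 1283.
[2] 1283 ≡ 4^(4 + 1) + 4^4 + 3 (base 4). Lift 5: 18753. −1: 18752.
[3] 18752 ≡ 5^(5 + 1) + 5^5 + 2 (base 5). Lift 6: 326594. −1: 326593.
[4] 326593 ≡ 6^(6 + 1) + 6^6 + 1 (base 6). Lift 7: 6588345. −1: 6588344.
[5] 6588344 ≡ 7^(7 + 1) + 7^7 (base 7). Lift 8: 150994944. −1: 150994943.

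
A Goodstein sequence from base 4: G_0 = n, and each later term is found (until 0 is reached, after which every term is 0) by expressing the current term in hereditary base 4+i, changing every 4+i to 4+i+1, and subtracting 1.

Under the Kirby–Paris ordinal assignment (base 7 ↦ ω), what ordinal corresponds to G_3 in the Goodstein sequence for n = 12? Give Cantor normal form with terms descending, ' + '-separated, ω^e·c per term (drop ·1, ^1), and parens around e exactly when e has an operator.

ω·2 + 2

G_0=12  [base 4] 3·4  →[4↦5]→  3·5 = 15  −1 ⇒ G_1=14
G_1=14  [base 5] 2·5 + 4  →[5↦6]→  2·6 + 4 = 16  −1 ⇒ G_2=15
G_2=15  [base 6] 2·6 + 3  →[6↦7]→  2·7 + 3 = 17  −1 ⇒ G_3=16
G_3=16  [base 7] 2·7 + 2  →[7↦8]→  2·8 + 2 = 18  −1 ⇒ G_4=17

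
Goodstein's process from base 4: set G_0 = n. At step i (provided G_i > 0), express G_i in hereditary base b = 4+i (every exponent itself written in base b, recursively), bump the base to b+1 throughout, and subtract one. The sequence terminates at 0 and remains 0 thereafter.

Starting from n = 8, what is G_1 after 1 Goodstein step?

9

8 —HB4→ 2·4 —bump→ 2·5 = 10 —(−1)→ 9
9 —HB5→ 5 + 4 —bump→ 6 + 4 = 10 —(−1)→ 9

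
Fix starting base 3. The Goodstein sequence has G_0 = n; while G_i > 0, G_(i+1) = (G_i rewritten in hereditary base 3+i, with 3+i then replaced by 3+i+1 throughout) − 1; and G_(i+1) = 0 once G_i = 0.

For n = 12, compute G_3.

[0] 12 ≡ 3^2 + 3 (base 3). Lift 4: 20. −1: 19.
[1] 19 ≡ 4^2 + 3 (base 4). Lift 5: 28. −1: 27.
[2] 27 ≡ 5^2 + 2 (base 5). Lift 6: 38. −1: 37.
[3] 37 ≡ 6^2 + 1 (base 6). Lift 7: 50. −1: 49.

37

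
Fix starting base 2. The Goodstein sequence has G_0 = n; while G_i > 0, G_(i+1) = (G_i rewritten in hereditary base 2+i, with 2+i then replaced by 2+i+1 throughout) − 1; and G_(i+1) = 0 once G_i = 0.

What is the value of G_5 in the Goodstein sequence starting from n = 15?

step 0: 15 = 2^(2 + 1) + 2^2 + 2 + 1; sub 3 for 2: 3^(3 + 1) + 3^3 + 3 + 1; = 112; G_1 = 112−1 = 111
step 1: 111 = 3^(3 + 1) + 3^3 + 3; sub 4 for 3: 4^(4 + 1) + 4^4 + 4; = 1284; G_2 = 1284−1 = 1283
step 2: 1283 = 4^(4 + 1) + 4^4 + 3; sub 5 for 4: 5^(5 + 1) + 5^5 + 3; = 18753; G_3 = 18753−1 = 18752
step 3: 18752 = 5^(5 + 1) + 5^5 + 2; sub 6 for 5: 6^(6 + 1) + 6^6 + 2; = 326594; G_4 = 326594−1 = 326593
step 4: 326593 = 6^(6 + 1) + 6^6 + 1; sub 7 for 6: 7^(7 + 1) + 7^7 + 1; = 6588345; G_5 = 6588345−1 = 6588344
step 5: 6588344 = 7^(7 + 1) + 7^7; sub 8 for 7: 8^(8 + 1) + 8^8; = 150994944; G_6 = 150994944−1 = 150994943

6588344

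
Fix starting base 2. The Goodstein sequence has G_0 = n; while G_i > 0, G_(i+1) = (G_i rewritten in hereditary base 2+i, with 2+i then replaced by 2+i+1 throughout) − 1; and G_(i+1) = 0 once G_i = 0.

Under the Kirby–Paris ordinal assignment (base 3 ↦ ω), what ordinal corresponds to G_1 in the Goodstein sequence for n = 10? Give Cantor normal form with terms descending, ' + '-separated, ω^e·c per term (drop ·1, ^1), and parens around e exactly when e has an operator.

G_0=10  [base 2] 2^(2 + 1) + 2  →[2↦3]→  3^(3 + 1) + 3 = 84  −1 ⇒ G_1=83
G_1=83  [base 3] 3^(3 + 1) + 2  →[3↦4]→  4^(4 + 1) + 2 = 1026  −1 ⇒ G_2=1025

ω^(ω + 1) + 2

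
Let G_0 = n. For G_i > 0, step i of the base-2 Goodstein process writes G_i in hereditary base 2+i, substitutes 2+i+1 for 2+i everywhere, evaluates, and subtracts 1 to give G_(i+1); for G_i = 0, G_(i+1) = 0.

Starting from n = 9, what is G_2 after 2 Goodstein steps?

1023

i=0: 9 = 2^(2 + 1) + 1 (b=2); 2→3: 3^(3 + 1) + 1 = 82; 82−1 = 81
i=1: 81 = 3^(3 + 1) (b=3); 3→4: 4^(4 + 1) = 1024; 1024−1 = 1023
i=2: 1023 = 3·4^4 + 3·4^3 + 3·4^2 + 3·4 + 3 (b=4); 4→5: 3·5^5 + 3·5^3 + 3·5^2 + 3·5 + 3 = 9843; 9843−1 = 9842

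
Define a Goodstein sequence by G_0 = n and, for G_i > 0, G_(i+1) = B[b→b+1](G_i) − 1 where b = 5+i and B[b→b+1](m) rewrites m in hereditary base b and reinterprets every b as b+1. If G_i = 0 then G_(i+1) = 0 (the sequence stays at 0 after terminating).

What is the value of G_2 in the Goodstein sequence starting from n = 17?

21

17 —HB5→ 3·5 + 2 —bump→ 3·6 + 2 = 20 —(−1)→ 19
19 —HB6→ 3·6 + 1 —bump→ 3·7 + 1 = 22 —(−1)→ 21
21 —HB7→ 3·7 —bump→ 3·8 = 24 —(−1)→ 23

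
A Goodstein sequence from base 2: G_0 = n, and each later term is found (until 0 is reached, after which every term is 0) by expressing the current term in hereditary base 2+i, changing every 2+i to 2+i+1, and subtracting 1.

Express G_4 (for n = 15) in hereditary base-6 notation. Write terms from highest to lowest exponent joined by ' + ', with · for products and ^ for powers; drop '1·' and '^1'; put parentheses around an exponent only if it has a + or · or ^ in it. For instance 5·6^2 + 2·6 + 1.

6^(6 + 1) + 6^6 + 1

G_0 = 15. HB_2(15) = 2^(2 + 1) + 2^2 + 2 + 1. Bump = 112. G_1 = 111.
G_1 = 111. HB_3(111) = 3^(3 + 1) + 3^3 + 3. Bump = 1284. G_2 = 1283.
G_2 = 1283. HB_4(1283) = 4^(4 + 1) + 4^4 + 3. Bump = 18753. G_3 = 18752.
G_3 = 18752. HB_5(18752) = 5^(5 + 1) + 5^5 + 2. Bump = 326594. G_4 = 326593.
G_4 = 326593. HB_6(326593) = 6^(6 + 1) + 6^6 + 1. Bump = 6588345. G_5 = 6588344.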